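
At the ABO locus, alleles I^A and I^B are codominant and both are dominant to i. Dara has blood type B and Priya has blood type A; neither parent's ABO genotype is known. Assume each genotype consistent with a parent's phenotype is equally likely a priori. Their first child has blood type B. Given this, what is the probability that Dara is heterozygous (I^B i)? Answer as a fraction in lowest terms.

Possible genotypes: Dara ∈ {I^B I^B, I^B i}; Priya ∈ {I^A I^A, I^A i}.
Weight each parental genotype pair by prior × P(type-B child):
  I^B I^B × I^A i: posterior weight 2/3.
  I^B i × I^A i: posterior weight 1/3.
Sum the posterior weight over pairs where Dara is I^B i: 1/3.

1/3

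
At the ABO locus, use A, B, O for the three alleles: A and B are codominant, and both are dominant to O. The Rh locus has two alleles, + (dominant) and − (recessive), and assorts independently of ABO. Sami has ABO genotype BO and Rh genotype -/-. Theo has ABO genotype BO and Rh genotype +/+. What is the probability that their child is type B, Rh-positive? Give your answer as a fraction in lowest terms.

ABO cross BO × BO → offspring phenotypes: 1/4 O, 3/4 B.
Rh cross -/- × +/+ → 1 Rh+.
Independent loci: P(type B, Rh-positive) = 3/4 × 1 = 3/4.

3/4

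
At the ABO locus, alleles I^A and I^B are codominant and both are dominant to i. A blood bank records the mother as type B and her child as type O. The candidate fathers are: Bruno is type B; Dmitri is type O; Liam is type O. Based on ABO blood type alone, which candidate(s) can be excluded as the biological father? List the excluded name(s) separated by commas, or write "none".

none

A candidate is excluded only if no genotype consistent with his phenotype could produce a type O child with a type B mother.
Every candidate has at least one consistent genotype combination, so none can be excluded.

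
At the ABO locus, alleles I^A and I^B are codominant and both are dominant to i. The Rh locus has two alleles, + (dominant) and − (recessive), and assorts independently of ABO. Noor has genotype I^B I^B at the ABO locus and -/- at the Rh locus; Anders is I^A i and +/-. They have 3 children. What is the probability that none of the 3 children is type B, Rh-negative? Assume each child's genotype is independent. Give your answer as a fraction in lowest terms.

27/64

ABO cross I^B I^B × I^A i → 1/2 B, 1/2 AB.
Rh cross -/- × +/- → 1/2 Rh+, 1/2 Rh-; so P(type B, Rh-negative) = 1/2 × 1/2 = 1/4 per child.
P(not type B, Rh-negative) = 3/4 for one child; (3/4)^3 = 27/64.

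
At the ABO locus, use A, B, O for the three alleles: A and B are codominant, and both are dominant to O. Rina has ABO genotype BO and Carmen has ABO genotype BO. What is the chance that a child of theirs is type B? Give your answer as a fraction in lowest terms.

ABO cross BO × BO → offspring phenotypes: 1/4 O, 3/4 B.
So P(type B) = 3/4.

3/4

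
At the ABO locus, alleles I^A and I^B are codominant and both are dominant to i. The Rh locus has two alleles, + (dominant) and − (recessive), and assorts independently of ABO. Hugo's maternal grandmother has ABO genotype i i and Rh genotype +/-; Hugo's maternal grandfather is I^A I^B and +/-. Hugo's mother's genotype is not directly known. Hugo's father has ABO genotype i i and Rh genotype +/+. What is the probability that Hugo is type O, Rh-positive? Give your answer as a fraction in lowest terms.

1/2

Hugo's mother's ABO genotype from i i × I^A I^B: 1/2 I^A i, 1/2 I^B i.
Crossing each possibility with the father i i and summing P(type O): 1/2·1/2 + 1/2·1/2 = 1/2.
Similarly for Rh via the mother's Rh distribution: P(Rh+) = 1.
Independent loci: 1/2 × 1 = 1/2.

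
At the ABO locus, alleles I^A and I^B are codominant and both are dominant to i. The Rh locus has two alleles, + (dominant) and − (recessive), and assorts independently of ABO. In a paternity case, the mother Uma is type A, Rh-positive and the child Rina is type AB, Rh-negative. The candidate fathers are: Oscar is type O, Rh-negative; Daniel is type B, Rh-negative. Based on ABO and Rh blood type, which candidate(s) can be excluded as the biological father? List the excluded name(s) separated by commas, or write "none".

A candidate is excluded only if no genotype consistent with his phenotype could produce a type AB, Rh-negative child with a type A, Rh-positive mother.
Oscar (type O, Rh-): no genotype consistent with that phenotype can produce a type-AB Rh- child with a type-A mother.

Oscar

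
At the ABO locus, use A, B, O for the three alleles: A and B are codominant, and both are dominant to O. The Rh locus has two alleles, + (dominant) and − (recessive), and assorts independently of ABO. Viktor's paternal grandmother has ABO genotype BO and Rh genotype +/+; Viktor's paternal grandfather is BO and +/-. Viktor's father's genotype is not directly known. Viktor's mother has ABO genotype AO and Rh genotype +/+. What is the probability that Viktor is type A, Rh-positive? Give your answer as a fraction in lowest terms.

Viktor's father's ABO genotype from BO × BO: 1/4 BB, 1/2 BO, 1/4 OO.
Crossing each possibility with the mother AO and summing P(type A): 1/4·0 + 1/2·1/4 + 1/4·1/2 = 1/4.
Similarly for Rh via the father's Rh distribution: P(Rh+) = 1.
Independent loci: 1/4 × 1 = 1/4.

1/4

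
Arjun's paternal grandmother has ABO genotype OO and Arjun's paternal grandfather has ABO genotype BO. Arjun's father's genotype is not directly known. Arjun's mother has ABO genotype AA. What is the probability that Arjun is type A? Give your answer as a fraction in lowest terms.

3/4

Arjun's father's ABO genotype from OO × BO: 1/2 BO, 1/2 OO.
Crossing each possibility with the mother AA and summing P(type A): 1/2·1/2 + 1/2·1 = 3/4.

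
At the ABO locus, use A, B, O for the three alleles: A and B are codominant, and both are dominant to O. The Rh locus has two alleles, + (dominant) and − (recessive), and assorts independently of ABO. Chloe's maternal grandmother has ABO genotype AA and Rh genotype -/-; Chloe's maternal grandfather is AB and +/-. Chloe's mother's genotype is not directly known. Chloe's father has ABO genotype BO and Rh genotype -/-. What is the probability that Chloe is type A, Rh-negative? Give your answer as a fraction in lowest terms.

9/32

Chloe's mother's ABO genotype from AA × AB: 1/2 AA, 1/2 AB.
Crossing each possibility with the father BO and summing P(type A): 1/2·1/2 + 1/2·1/4 = 3/8.
Similarly for Rh via the mother's Rh distribution: P(Rh-) = 3/4.
Independent loci: 3/8 × 3/4 = 9/32.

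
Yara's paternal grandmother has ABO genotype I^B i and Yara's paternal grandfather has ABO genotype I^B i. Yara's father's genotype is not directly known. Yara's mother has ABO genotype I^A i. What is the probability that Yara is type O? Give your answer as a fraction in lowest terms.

1/4

Yara's father's ABO genotype from I^B i × I^B i: 1/4 I^B I^B, 1/2 I^B i, 1/4 i i.
Crossing each possibility with the mother I^A i and summing P(type O): 1/4·0 + 1/2·1/4 + 1/4·1/2 = 1/4.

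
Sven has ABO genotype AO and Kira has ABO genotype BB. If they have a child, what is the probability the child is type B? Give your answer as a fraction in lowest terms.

ABO cross AO × BB → offspring phenotypes: 1/2 B, 1/2 AB.
So P(type B) = 1/2.

1/2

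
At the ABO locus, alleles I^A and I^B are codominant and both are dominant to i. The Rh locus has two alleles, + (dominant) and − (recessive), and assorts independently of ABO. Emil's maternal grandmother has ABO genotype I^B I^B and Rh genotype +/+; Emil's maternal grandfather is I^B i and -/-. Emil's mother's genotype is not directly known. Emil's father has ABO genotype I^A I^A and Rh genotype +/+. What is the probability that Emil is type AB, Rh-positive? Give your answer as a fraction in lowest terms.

3/4

Emil's mother's ABO genotype from I^B I^B × I^B i: 1/2 I^B I^B, 1/2 I^B i.
Crossing each possibility with the father I^A I^A and summing P(type AB): 1/2·1 + 1/2·1/2 = 3/4.
Similarly for Rh via the mother's Rh distribution: P(Rh+) = 1.
Independent loci: 3/4 × 1 = 3/4.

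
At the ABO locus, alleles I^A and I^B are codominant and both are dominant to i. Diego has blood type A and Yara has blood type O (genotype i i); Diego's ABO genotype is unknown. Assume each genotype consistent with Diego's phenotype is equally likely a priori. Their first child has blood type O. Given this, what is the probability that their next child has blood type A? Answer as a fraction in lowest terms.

1/2

Possible genotypes: Diego ∈ {I^A I^A, I^A i}; Yara ∈ {i i}.
Weight each parental genotype pair by prior × P(type-O child):
  I^A i × i i: posterior weight 1; P(next child type A) = 1/2.
Weighted sum = 1/2.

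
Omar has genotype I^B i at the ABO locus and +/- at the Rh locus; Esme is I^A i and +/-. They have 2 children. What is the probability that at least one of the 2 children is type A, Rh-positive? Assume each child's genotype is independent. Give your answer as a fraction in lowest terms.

ABO cross I^B i × I^A i → 1/4 O, 1/4 A, 1/4 B, 1/4 AB.
Rh cross +/- × +/- → 3/4 Rh+, 1/4 Rh-; so P(type A, Rh-positive) = 1/4 × 3/4 = 3/16 per child.
P(none) = (13/16)^2 = 169/256; P(at least one) = 1 − 169/256 = 87/256.

87/256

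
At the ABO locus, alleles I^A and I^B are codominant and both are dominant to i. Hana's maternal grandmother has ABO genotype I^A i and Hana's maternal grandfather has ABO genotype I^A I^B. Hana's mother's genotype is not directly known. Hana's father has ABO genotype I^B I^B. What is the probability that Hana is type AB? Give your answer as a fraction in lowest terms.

1/2

Hana's mother's ABO genotype from I^A i × I^A I^B: 1/4 I^A I^A, 1/4 I^A I^B, 1/4 I^A i, 1/4 I^B i.
Crossing each possibility with the father I^B I^B and summing P(type AB): 1/4·1 + 1/4·1/2 + 1/4·1/2 + 1/4·0 = 1/2.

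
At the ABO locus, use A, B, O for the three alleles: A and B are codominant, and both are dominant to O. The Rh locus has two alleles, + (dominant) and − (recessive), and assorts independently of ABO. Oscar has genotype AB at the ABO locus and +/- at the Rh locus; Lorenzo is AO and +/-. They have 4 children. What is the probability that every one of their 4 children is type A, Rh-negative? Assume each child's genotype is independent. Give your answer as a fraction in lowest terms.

1/4096

ABO cross AB × AO → 1/2 A, 1/4 B, 1/4 AB.
Rh cross +/- × +/- → 3/4 Rh+, 1/4 Rh-; so P(type A, Rh-negative) = 1/2 × 1/4 = 1/8 per child.
All 4 independent: (1/8)^4 = 1/4096.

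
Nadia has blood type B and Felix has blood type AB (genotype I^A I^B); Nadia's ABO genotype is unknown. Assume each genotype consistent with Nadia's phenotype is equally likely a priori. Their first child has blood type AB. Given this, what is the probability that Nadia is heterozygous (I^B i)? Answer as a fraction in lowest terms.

1/3

Possible genotypes: Nadia ∈ {I^B I^B, I^B i}; Felix ∈ {I^A I^B}.
Weight each parental genotype pair by prior × P(type-AB child):
  I^B I^B × I^A I^B: posterior weight 2/3.
  I^B i × I^A I^B: posterior weight 1/3.
Sum the posterior weight over pairs where Nadia is I^B i: 1/3.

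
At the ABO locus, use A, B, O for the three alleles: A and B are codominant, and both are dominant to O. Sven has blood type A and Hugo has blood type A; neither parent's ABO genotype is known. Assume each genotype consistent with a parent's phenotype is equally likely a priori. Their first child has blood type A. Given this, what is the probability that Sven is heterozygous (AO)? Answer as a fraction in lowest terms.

Possible genotypes: Sven ∈ {AA, AO}; Hugo ∈ {AA, AO}.
Weight each parental genotype pair by prior × P(type-A child):
  AA × AA: posterior weight 4/15.
  AA × AO: posterior weight 4/15.
  AO × AA: posterior weight 4/15.
  AO × AO: posterior weight 1/5.
Sum the posterior weight over pairs where Sven is AO: 7/15.

7/15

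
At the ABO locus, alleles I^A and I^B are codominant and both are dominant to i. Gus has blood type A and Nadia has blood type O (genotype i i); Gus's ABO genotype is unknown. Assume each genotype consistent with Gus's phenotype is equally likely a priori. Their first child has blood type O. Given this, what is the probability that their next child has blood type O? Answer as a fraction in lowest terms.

1/2

Possible genotypes: Gus ∈ {I^A I^A, I^A i}; Nadia ∈ {i i}.
Weight each parental genotype pair by prior × P(type-O child):
  I^A i × i i: posterior weight 1; P(next child type O) = 1/2.
Weighted sum = 1/2.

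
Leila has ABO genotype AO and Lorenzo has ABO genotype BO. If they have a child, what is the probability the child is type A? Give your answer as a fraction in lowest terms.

1/4

ABO cross AO × BO → offspring phenotypes: 1/4 O, 1/4 A, 1/4 B, 1/4 AB.
So P(type A) = 1/4.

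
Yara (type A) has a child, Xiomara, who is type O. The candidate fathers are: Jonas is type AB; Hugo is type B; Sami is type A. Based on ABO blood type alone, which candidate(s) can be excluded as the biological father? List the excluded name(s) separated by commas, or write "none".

A candidate is excluded only if no genotype consistent with his phenotype could produce a type O child with a type A mother.
Jonas (type AB): no genotype consistent with that phenotype can produce a type-O child with a type-A mother.

Jonas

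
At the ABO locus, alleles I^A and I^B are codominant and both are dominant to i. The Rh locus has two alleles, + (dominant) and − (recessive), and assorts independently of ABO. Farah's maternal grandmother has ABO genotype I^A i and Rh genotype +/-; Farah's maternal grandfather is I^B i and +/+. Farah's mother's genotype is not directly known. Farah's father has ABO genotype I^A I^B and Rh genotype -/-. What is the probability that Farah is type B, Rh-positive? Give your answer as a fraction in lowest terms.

Farah's mother's ABO genotype from I^A i × I^B i: 1/4 I^A I^B, 1/4 I^A i, 1/4 I^B i, 1/4 i i.
Crossing each possibility with the father I^A I^B and summing P(type B): 1/4·1/4 + 1/4·1/4 + 1/4·1/2 + 1/4·1/2 = 3/8.
Similarly for Rh via the mother's Rh distribution: P(Rh+) = 3/4.
Independent loci: 3/8 × 3/4 = 9/32.

9/32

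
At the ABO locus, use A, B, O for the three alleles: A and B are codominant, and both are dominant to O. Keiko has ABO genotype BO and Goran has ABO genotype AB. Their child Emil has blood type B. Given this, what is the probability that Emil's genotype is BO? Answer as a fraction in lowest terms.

1/2

Cross BO × AB → 1/4 AB, 1/4 AO, 1/4 BB, 1/4 BO.
Type-B genotypes among offspring: BB (1/4), BO (1/4); total 1/2.
P(BO | type B) = (1/4) / (1/2) = 1/2.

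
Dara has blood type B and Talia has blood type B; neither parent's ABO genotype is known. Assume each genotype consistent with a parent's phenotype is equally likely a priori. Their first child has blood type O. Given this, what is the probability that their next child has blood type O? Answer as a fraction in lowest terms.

Possible genotypes: Dara ∈ {I^B I^B, I^B i}; Talia ∈ {I^B I^B, I^B i}.
Weight each parental genotype pair by prior × P(type-O child):
  I^B i × I^B i: posterior weight 1; P(next child type O) = 1/4.
Weighted sum = 1/4.

1/4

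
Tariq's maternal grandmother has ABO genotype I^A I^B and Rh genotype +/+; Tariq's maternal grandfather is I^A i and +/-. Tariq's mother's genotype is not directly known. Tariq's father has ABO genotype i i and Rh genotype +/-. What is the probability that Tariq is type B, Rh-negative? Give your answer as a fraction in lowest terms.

1/32

Tariq's mother's ABO genotype from I^A I^B × I^A i: 1/4 I^A I^A, 1/4 I^A I^B, 1/4 I^A i, 1/4 I^B i.
Crossing each possibility with the father i i and summing P(type B): 1/4·0 + 1/4·1/2 + 1/4·0 + 1/4·1/2 = 1/4.
Similarly for Rh via the mother's Rh distribution: P(Rh-) = 1/8.
Independent loci: 1/4 × 1/8 = 1/32.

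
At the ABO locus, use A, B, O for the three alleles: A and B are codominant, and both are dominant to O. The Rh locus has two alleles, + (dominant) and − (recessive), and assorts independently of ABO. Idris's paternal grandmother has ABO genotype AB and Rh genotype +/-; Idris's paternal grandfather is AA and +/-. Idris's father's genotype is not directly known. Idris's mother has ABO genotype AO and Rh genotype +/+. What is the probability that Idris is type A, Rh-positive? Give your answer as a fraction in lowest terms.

3/4

Idris's father's ABO genotype from AB × AA: 1/2 AA, 1/2 AB.
Crossing each possibility with the mother AO and summing P(type A): 1/2·1 + 1/2·1/2 = 3/4.
Similarly for Rh via the father's Rh distribution: P(Rh+) = 1.
Independent loci: 3/4 × 1 = 3/4.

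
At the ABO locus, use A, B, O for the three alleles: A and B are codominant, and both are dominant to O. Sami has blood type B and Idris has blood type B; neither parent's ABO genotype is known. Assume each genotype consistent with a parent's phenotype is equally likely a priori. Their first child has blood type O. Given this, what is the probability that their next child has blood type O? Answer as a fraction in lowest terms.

Possible genotypes: Sami ∈ {BB, BO}; Idris ∈ {BB, BO}.
Weight each parental genotype pair by prior × P(type-O child):
  BO × BO: posterior weight 1; P(next child type O) = 1/4.
Weighted sum = 1/4.

1/4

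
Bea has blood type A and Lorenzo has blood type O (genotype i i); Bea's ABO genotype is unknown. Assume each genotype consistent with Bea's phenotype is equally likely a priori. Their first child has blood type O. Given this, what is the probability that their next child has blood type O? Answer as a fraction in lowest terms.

Possible genotypes: Bea ∈ {I^A I^A, I^A i}; Lorenzo ∈ {i i}.
Weight each parental genotype pair by prior × P(type-O child):
  I^A i × i i: posterior weight 1; P(next child type O) = 1/2.
Weighted sum = 1/2.

1/2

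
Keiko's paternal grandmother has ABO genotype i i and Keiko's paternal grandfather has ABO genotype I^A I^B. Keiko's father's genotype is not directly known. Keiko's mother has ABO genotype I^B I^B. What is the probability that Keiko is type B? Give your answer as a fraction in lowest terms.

Keiko's father's ABO genotype from i i × I^A I^B: 1/2 I^A i, 1/2 I^B i.
Crossing each possibility with the mother I^B I^B and summing P(type B): 1/2·1/2 + 1/2·1 = 3/4.

3/4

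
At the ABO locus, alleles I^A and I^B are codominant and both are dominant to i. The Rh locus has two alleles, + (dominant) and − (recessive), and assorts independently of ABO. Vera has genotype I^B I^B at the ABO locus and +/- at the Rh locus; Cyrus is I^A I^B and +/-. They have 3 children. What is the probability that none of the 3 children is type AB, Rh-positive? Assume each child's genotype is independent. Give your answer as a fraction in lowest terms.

125/512

ABO cross I^B I^B × I^A I^B → 1/2 B, 1/2 AB.
Rh cross +/- × +/- → 3/4 Rh+, 1/4 Rh-; so P(type AB, Rh-positive) = 1/2 × 3/4 = 3/8 per child.
P(not type AB, Rh-positive) = 5/8 for one child; (5/8)^3 = 125/512.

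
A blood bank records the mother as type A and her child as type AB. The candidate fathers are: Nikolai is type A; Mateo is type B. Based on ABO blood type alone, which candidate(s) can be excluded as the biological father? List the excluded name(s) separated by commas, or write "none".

Nikolai

A candidate is excluded only if no genotype consistent with his phenotype could produce a type AB child with a type A mother.
Nikolai (type A): no genotype consistent with that phenotype can produce a type-AB child with a type-A mother.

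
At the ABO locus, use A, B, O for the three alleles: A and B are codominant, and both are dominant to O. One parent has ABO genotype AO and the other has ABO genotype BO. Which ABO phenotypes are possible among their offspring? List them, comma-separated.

Gametes from AO × BO give offspring ABO genotypes AB, AO, BO, OO, i.e. phenotypes O, A, B, AB.

O, A, B, AB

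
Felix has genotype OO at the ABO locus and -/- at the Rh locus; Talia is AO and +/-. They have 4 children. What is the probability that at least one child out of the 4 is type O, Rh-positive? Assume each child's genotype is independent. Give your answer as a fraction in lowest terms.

175/256

ABO cross OO × AO → 1/2 O, 1/2 A.
Rh cross -/- × +/- → 1/2 Rh+, 1/2 Rh-; so P(type O, Rh-positive) = 1/2 × 1/2 = 1/4 per child.
P(none) = (3/4)^4 = 81/256; P(at least one) = 1 − 81/256 = 175/256.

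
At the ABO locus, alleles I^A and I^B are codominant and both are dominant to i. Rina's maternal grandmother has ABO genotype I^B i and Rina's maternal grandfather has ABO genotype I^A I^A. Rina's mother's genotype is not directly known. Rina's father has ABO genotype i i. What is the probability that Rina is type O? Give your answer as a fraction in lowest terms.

Rina's mother's ABO genotype from I^B i × I^A I^A: 1/2 I^A I^B, 1/2 I^A i.
Crossing each possibility with the father i i and summing P(type O): 1/2·0 + 1/2·1/2 = 1/4.

1/4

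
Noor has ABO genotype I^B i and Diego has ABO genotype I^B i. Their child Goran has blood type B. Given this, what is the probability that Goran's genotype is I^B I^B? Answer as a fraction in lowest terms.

Cross I^B i × I^B i → 1/4 I^B I^B, 1/2 I^B i, 1/4 i i.
Type-B genotypes among offspring: I^B I^B (1/4), I^B i (1/2); total 3/4.
P(I^B I^B | type B) = (1/4) / (3/4) = 1/3.

1/3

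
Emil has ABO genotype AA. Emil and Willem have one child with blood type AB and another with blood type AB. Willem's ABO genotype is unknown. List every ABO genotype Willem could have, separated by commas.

AB, BB, BO

For each candidate genotype of Willem, check whether crossing it with AA can produce every observed child phenotype.
  AA → possible child types {A} ✗
  AB → possible child types {A, AB} ✓
  AO → possible child types {A} ✗
  BB → possible child types {AB} ✓
  BO → possible child types {A, AB} ✓
  OO → possible child types {A} ✗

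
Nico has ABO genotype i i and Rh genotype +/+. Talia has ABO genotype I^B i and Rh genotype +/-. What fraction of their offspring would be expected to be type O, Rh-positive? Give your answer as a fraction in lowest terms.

ABO cross i i × I^B i → offspring phenotypes: 1/2 O, 1/2 B.
Rh cross +/+ × +/- → 1 Rh+.
Independent loci: P(type O, Rh-positive) = 1/2 × 1 = 1/2.

1/2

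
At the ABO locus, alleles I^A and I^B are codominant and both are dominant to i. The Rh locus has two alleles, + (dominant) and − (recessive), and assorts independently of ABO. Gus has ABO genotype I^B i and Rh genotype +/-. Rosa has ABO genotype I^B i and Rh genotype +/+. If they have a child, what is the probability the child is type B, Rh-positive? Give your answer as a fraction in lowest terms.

ABO cross I^B i × I^B i → offspring phenotypes: 1/4 O, 3/4 B.
Rh cross +/- × +/+ → 1 Rh+.
Independent loci: P(type B, Rh-positive) = 3/4 × 1 = 3/4.

3/4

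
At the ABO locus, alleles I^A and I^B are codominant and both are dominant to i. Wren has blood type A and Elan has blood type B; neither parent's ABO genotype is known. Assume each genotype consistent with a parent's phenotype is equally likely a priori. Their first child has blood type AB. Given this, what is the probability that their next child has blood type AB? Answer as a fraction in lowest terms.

Possible genotypes: Wren ∈ {I^A I^A, I^A i}; Elan ∈ {I^B I^B, I^B i}.
Weight each parental genotype pair by prior × P(type-AB child):
  I^A I^A × I^B I^B: posterior weight 4/9; P(next child type AB) = 1.
  I^A I^A × I^B i: posterior weight 2/9; P(next child type AB) = 1/2.
  I^A i × I^B I^B: posterior weight 2/9; P(next child type AB) = 1/2.
  I^A i × I^B i: posterior weight 1/9; P(next child type AB) = 1/4.
Weighted sum = 25/36.

25/36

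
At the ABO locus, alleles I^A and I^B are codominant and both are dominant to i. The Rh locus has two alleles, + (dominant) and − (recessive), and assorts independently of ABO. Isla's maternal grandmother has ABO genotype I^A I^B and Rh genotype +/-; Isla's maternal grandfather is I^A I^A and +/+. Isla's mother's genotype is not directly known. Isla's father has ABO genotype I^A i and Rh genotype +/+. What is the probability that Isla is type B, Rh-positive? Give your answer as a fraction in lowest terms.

Isla's mother's ABO genotype from I^A I^B × I^A I^A: 1/2 I^A I^A, 1/2 I^A I^B.
Crossing each possibility with the father I^A i and summing P(type B): 1/2·0 + 1/2·1/4 = 1/8.
Similarly for Rh via the mother's Rh distribution: P(Rh+) = 1.
Independent loci: 1/8 × 1 = 1/8.

1/8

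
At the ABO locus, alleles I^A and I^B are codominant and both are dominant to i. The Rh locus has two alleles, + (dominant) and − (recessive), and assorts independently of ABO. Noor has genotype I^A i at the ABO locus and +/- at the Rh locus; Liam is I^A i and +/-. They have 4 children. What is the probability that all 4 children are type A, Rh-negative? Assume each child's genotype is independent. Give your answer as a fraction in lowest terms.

81/65536

ABO cross I^A i × I^A i → 1/4 O, 3/4 A.
Rh cross +/- × +/- → 3/4 Rh+, 1/4 Rh-; so P(type A, Rh-negative) = 3/4 × 1/4 = 3/16 per child.
All 4 independent: (3/16)^4 = 81/65536.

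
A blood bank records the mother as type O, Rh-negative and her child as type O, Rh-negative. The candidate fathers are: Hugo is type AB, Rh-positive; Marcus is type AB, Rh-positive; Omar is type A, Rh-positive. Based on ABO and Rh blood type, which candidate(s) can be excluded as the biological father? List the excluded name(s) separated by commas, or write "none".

Hugo, Marcus

A candidate is excluded only if no genotype consistent with his phenotype could produce a type O, Rh-negative child with a type O, Rh-negative mother.
Hugo (type AB, Rh+): no genotype consistent with that phenotype can produce a type-O Rh- child with a type-O mother.
Marcus (type AB, Rh+): no genotype consistent with that phenotype can produce a type-O Rh- child with a type-O mother.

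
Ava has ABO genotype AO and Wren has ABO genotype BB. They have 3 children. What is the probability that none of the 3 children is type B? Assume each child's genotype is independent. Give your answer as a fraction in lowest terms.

ABO cross AO × BB → 1/2 B, 1/2 AB.
So P(type B) = 1/2 per child.
P(not type B) = 1/2 for one child; (1/2)^3 = 1/8.

1/8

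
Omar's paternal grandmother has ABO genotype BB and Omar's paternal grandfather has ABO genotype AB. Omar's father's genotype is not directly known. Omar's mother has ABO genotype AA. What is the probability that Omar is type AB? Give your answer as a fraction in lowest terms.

3/4

Omar's father's ABO genotype from BB × AB: 1/2 AB, 1/2 BB.
Crossing each possibility with the mother AA and summing P(type AB): 1/2·1/2 + 1/2·1 = 3/4.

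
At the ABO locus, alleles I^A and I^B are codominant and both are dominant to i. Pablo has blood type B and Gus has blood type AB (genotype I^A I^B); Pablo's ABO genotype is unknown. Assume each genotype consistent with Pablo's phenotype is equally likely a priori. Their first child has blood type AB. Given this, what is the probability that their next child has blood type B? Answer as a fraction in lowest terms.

Possible genotypes: Pablo ∈ {I^B I^B, I^B i}; Gus ∈ {I^A I^B}.
Weight each parental genotype pair by prior × P(type-AB child):
  I^B I^B × I^A I^B: posterior weight 2/3; P(next child type B) = 1/2.
  I^B i × I^A I^B: posterior weight 1/3; P(next child type B) = 1/2.
Weighted sum = 1/2.

1/2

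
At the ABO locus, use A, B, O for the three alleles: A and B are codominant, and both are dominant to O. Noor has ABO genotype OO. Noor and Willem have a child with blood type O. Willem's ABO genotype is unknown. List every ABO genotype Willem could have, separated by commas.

AO, BO, OO

For each candidate genotype of Willem, check whether crossing it with OO can produce every observed child phenotype.
  AA → possible child types {A} ✗
  AB → possible child types {A, B} ✗
  AO → possible child types {O, A} ✓
  BB → possible child types {B} ✗
  BO → possible child types {O, B} ✓
  OO → possible child types {O} ✓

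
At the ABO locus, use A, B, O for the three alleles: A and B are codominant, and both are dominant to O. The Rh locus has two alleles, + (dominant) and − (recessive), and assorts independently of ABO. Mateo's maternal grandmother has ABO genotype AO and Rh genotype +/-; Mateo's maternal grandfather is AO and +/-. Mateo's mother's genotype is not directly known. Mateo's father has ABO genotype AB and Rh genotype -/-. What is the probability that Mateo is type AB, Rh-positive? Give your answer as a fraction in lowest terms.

Mateo's mother's ABO genotype from AO × AO: 1/4 AA, 1/2 AO, 1/4 OO.
Crossing each possibility with the father AB and summing P(type AB): 1/4·1/2 + 1/2·1/4 + 1/4·0 = 1/4.
Similarly for Rh via the mother's Rh distribution: P(Rh+) = 1/2.
Independent loci: 1/4 × 1/2 = 1/8.

1/8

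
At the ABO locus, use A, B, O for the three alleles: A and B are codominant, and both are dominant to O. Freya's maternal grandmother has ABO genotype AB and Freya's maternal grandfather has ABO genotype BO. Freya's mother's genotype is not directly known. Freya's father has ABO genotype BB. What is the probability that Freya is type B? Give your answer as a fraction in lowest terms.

Freya's mother's ABO genotype from AB × BO: 1/4 AB, 1/4 AO, 1/4 BB, 1/4 BO.
Crossing each possibility with the father BB and summing P(type B): 1/4·1/2 + 1/4·1/2 + 1/4·1 + 1/4·1 = 3/4.

3/4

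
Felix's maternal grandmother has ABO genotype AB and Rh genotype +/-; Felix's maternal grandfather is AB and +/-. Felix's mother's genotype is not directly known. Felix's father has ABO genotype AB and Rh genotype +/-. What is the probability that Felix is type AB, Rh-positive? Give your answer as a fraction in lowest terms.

3/8

Felix's mother's ABO genotype from AB × AB: 1/4 AA, 1/2 AB, 1/4 BB.
Crossing each possibility with the father AB and summing P(type AB): 1/4·1/2 + 1/2·1/2 + 1/4·1/2 = 1/2.
Similarly for Rh via the mother's Rh distribution: P(Rh+) = 3/4.
Independent loci: 1/2 × 3/4 = 3/8.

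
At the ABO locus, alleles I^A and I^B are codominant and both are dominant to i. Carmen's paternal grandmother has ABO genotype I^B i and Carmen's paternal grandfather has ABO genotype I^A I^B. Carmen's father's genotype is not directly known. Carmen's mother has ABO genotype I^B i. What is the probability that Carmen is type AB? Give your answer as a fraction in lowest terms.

Carmen's father's ABO genotype from I^B i × I^A I^B: 1/4 I^A I^B, 1/4 I^A i, 1/4 I^B I^B, 1/4 I^B i.
Crossing each possibility with the mother I^B i and summing P(type AB): 1/4·1/4 + 1/4·1/4 + 1/4·0 + 1/4·0 = 1/8.

1/8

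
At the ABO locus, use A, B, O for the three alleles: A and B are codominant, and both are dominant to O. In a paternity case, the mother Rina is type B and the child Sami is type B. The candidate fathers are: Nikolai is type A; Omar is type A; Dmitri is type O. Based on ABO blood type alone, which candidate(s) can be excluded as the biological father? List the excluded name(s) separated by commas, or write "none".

A candidate is excluded only if no genotype consistent with his phenotype could produce a type B child with a type B mother.
Every candidate has at least one consistent genotype combination, so none can be excluded.

none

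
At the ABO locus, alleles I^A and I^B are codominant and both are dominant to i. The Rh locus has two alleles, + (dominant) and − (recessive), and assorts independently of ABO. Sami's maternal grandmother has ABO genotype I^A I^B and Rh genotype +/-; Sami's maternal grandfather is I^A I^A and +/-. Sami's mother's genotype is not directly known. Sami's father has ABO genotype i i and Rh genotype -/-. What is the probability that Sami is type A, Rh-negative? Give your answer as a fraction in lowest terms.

Sami's mother's ABO genotype from I^A I^B × I^A I^A: 1/2 I^A I^A, 1/2 I^A I^B.
Crossing each possibility with the father i i and summing P(type A): 1/2·1 + 1/2·1/2 = 3/4.
Similarly for Rh via the mother's Rh distribution: P(Rh-) = 1/2.
Independent loci: 3/4 × 1/2 = 3/8.

3/8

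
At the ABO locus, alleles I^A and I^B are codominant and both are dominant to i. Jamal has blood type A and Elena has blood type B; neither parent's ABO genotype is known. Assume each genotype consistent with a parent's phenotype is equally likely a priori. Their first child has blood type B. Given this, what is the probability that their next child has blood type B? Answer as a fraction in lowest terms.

5/12

Possible genotypes: Jamal ∈ {I^A I^A, I^A i}; Elena ∈ {I^B I^B, I^B i}.
Weight each parental genotype pair by prior × P(type-B child):
  I^A i × I^B I^B: posterior weight 2/3; P(next child type B) = 1/2.
  I^A i × I^B i: posterior weight 1/3; P(next child type B) = 1/4.
Weighted sum = 5/12.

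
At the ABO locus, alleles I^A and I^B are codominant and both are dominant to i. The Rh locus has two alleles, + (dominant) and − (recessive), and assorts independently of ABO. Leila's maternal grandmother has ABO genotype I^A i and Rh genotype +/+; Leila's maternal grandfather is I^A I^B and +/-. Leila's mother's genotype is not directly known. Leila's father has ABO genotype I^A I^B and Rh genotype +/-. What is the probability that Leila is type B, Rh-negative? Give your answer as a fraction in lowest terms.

Leila's mother's ABO genotype from I^A i × I^A I^B: 1/4 I^A I^A, 1/4 I^A I^B, 1/4 I^A i, 1/4 I^B i.
Crossing each possibility with the father I^A I^B and summing P(type B): 1/4·0 + 1/4·1/4 + 1/4·1/4 + 1/4·1/2 = 1/4.
Similarly for Rh via the mother's Rh distribution: P(Rh-) = 1/8.
Independent loci: 1/4 × 1/8 = 1/32.

1/32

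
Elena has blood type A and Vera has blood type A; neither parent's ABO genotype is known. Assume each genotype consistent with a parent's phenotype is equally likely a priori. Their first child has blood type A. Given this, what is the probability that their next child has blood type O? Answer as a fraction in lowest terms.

1/20

Possible genotypes: Elena ∈ {AA, AO}; Vera ∈ {AA, AO}.
Weight each parental genotype pair by prior × P(type-A child):
  AA × AA: posterior weight 4/15; P(next child type O) = 0.
  AA × AO: posterior weight 4/15; P(next child type O) = 0.
  AO × AA: posterior weight 4/15; P(next child type O) = 0.
  AO × AO: posterior weight 1/5; P(next child type O) = 1/4.
Weighted sum = 1/20.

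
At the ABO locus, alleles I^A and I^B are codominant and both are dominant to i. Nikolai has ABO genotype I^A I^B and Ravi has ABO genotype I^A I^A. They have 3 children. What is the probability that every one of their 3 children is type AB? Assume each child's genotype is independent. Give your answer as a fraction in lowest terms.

1/8

ABO cross I^A I^B × I^A I^A → 1/2 A, 1/2 AB.
So P(type AB) = 1/2 per child.
All 3 independent: (1/2)^3 = 1/8.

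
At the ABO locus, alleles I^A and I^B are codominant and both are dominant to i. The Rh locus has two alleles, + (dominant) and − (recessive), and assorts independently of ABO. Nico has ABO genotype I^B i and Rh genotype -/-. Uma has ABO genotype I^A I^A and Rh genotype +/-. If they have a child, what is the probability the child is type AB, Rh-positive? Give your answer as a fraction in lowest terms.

ABO cross I^B i × I^A I^A → offspring phenotypes: 1/2 A, 1/2 AB.
Rh cross -/- × +/- → 1/2 Rh+, 1/2 Rh-.
Independent loci: P(type AB, Rh-positive) = 1/2 × 1/2 = 1/4.

1/4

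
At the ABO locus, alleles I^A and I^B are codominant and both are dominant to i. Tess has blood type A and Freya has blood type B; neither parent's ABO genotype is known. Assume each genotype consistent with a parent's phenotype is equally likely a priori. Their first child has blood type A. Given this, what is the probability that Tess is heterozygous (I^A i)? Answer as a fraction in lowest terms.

1/3

Possible genotypes: Tess ∈ {I^A I^A, I^A i}; Freya ∈ {I^B I^B, I^B i}.
Weight each parental genotype pair by prior × P(type-A child):
  I^A I^A × I^B i: posterior weight 2/3.
  I^A i × I^B i: posterior weight 1/3.
Sum the posterior weight over pairs where Tess is I^A i: 1/3.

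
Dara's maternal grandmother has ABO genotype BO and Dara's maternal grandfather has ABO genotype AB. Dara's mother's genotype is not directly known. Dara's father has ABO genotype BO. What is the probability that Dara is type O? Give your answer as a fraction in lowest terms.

Dara's mother's ABO genotype from BO × AB: 1/4 AB, 1/4 AO, 1/4 BB, 1/4 BO.
Crossing each possibility with the father BO and summing P(type O): 1/4·0 + 1/4·1/4 + 1/4·0 + 1/4·1/4 = 1/8.

1/8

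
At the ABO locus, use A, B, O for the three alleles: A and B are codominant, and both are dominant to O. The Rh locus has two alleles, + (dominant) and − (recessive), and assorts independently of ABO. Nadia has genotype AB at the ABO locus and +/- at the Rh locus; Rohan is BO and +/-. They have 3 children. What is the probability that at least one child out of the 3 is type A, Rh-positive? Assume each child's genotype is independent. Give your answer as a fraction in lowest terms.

1899/4096

ABO cross AB × BO → 1/4 A, 1/2 B, 1/4 AB.
Rh cross +/- × +/- → 3/4 Rh+, 1/4 Rh-; so P(type A, Rh-positive) = 1/4 × 3/4 = 3/16 per child.
P(none) = (13/16)^3 = 2197/4096; P(at least one) = 1 − 2197/4096 = 1899/4096.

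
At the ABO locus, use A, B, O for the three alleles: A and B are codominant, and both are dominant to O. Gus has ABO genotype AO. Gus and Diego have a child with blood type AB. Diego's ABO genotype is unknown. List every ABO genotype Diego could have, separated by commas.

For each candidate genotype of Diego, check whether crossing it with AO can produce every observed child phenotype.
  AA → possible child types {A} ✗
  AB → possible child types {A, B, AB} ✓
  AO → possible child types {O, A} ✗
  BB → possible child types {B, AB} ✓
  BO → possible child types {O, A, B, AB} ✓
  OO → possible child types {O, A} ✗

AB, BB, BO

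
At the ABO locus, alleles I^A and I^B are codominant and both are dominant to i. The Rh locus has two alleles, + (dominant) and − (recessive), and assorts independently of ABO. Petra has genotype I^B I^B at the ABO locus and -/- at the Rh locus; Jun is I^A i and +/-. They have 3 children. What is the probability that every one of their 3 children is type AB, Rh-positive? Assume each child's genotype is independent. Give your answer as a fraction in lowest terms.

1/64

ABO cross I^B I^B × I^A i → 1/2 B, 1/2 AB.
Rh cross -/- × +/- → 1/2 Rh+, 1/2 Rh-; so P(type AB, Rh-positive) = 1/2 × 1/2 = 1/4 per child.
All 3 independent: (1/4)^3 = 1/64.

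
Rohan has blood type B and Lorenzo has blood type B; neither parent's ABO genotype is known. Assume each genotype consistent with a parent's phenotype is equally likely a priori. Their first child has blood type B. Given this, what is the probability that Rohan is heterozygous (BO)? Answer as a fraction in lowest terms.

7/15

Possible genotypes: Rohan ∈ {BB, BO}; Lorenzo ∈ {BB, BO}.
Weight each parental genotype pair by prior × P(type-B child):
  BB × BB: posterior weight 4/15.
  BB × BO: posterior weight 4/15.
  BO × BB: posterior weight 4/15.
  BO × BO: posterior weight 1/5.
Sum the posterior weight over pairs where Rohan is BO: 7/15.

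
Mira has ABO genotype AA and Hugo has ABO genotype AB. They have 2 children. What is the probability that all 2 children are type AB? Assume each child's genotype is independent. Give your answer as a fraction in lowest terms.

ABO cross AA × AB → 1/2 A, 1/2 AB.
So P(type AB) = 1/2 per child.
All 2 independent: (1/2)^2 = 1/4.

1/4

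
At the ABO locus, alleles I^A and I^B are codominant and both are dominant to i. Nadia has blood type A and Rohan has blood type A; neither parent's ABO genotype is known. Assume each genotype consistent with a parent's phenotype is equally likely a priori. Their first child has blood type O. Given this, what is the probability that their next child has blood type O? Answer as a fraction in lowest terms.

1/4

Possible genotypes: Nadia ∈ {I^A I^A, I^A i}; Rohan ∈ {I^A I^A, I^A i}.
Weight each parental genotype pair by prior × P(type-O child):
  I^A i × I^A i: posterior weight 1; P(next child type O) = 1/4.
Weighted sum = 1/4.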